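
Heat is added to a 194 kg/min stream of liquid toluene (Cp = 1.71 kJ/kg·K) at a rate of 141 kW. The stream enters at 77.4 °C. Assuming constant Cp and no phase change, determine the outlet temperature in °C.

T_out = 103 °C

Q = 141 kW = 8460 kJ/min
ΔT = Q/(ṁ·Cp) = 8460/(194×1.71) = 25.502 K
T_out = 77.4 + 25.502 = 102.9 °C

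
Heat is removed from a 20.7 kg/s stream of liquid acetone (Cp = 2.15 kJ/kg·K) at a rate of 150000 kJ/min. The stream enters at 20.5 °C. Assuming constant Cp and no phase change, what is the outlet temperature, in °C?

Q = 150000 kJ/min = 2500 kJ/s
ΔT = Q/(ṁ·Cp) = 2500/(20.7×2.15) = 56.173 K
T_out = 20.5 − 56.173 = -35.673 °C

T_out = -35.7 °C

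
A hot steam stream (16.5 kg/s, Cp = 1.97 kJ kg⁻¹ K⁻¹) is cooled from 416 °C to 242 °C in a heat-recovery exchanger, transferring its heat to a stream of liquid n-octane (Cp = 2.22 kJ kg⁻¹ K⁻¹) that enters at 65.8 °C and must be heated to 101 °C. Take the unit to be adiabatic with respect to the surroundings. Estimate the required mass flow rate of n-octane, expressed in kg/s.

Heat released by hot stream: Q = 16.5 × 1.97 × (416 − 242) = 5655.9 kJ/s
Energy balance on cold side (adiabatic exchanger): Q = ṁ_c·Cp_c·(T_c,out − T_c,in)
ṁ_c = 5655.9 / [2.22 × (101 − 65.8)] = 72.378 kg/s

ṁ_c = 72.4 kg/s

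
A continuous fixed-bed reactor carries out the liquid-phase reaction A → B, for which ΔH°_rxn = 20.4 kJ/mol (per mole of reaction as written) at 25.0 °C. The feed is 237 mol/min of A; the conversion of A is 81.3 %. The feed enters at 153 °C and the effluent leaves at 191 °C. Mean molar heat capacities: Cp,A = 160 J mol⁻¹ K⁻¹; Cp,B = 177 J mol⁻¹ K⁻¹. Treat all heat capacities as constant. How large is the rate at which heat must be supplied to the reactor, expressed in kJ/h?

Extent of reaction ξ = 0.813 × 237 = 192.68 mol/min
Reaction term: ξ·ΔH°_rxn = 192.68 × 20.4 = 3930.7 kJ/min
Sensible, feed 153→25 °C: -4853.8 kJ/min
Outlet flows (mol/min): A 44.319, B 192.68
Sensible, products 25→191 °C: 6838.5 kJ/min
Q = ΔH = 5915.4 kJ/min = 98.59 kW
Heat supplied = 354920 kJ/h

Q_in = 355000 kJ/h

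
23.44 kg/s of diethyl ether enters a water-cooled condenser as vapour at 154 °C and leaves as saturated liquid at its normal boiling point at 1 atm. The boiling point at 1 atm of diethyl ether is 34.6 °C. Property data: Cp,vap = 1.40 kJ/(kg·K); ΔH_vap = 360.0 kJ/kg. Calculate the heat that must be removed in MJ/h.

Q_c = 44500 MJ/h

vapour 154→34.6 °C: -167.16 kJ/kg
condensation at 34.6 °C: -360 kJ/kg
Δh = -167.16 + -360 = -527.16 kJ/kg
Q = ṁ·Δh = 23.44 kg/s × -527.16 kJ/kg = -12357 kJ/s
|Q| = 12357 kW = 44484 MJ/h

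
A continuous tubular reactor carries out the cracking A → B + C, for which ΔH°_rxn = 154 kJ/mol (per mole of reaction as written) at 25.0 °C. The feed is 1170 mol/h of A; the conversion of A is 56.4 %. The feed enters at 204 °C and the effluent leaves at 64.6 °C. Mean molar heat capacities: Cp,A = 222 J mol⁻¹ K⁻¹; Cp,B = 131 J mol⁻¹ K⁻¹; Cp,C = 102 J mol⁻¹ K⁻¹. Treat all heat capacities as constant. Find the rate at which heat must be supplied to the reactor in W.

Extent of reaction ξ = 0.564 × 1170 = 659.88 mol/h
Reaction term: ξ·ΔH°_rxn = 659.88 × 154 = 101620 kJ/h
Sensible, feed 204→25 °C: -46493 kJ/h
Outlet flows (mol/h): A 510.12, B 659.88, C 659.88
Sensible, products 25→64.6 °C: 10573 kJ/h
Q = ΔH = 65701 kJ/h = 18.25 kW
Heat supplied = 18250 W

Q_in = 18300 W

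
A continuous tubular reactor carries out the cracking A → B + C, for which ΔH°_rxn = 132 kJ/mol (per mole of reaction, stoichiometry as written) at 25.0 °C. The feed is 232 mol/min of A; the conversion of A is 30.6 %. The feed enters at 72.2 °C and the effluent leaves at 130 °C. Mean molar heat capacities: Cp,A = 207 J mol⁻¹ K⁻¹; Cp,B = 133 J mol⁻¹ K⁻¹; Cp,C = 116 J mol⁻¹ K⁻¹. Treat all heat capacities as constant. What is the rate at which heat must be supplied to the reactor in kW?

Q_in = 208 kW

Extent of reaction ξ = 0.306 × 232 = 70.992 mol/min
Reaction term: ξ·ΔH°_rxn = 70.992 × 132 = 9370.9 kJ/min
Sensible, feed 72.2→25 °C: -2266.7 kJ/min
Outlet flows (mol/min): A 161.01, B 70.992, C 70.992
Sensible, products 25→130 °C: 5355.6 kJ/min
Q = ΔH = 12460 kJ/min = 207.66 kW
Heat supplied = 207.66 kW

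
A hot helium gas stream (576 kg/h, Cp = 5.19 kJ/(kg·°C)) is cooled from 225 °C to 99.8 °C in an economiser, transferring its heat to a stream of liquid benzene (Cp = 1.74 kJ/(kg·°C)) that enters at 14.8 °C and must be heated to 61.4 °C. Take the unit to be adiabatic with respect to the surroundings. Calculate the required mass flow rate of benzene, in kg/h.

ṁ_c = 4620 kg/h

Heat released by hot stream: Q = 576 × 5.19 × (225 − 99.8) = 374280 kJ/h
Energy balance on cold side (adiabatic exchanger): Q = ṁ_c·Cp_c·(T_c,out − T_c,in)
ṁ_c = 374280 / [1.74 × (61.4 − 14.8)] = 4615.9 kg/h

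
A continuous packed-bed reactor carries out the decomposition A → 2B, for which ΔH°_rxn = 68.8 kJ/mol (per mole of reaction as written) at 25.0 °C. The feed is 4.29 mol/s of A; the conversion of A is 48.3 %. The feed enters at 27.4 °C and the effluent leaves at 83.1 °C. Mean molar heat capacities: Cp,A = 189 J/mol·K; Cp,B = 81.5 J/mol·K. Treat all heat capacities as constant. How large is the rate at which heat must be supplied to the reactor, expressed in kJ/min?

Q_in = 11100 kJ/min

Extent of reaction ξ = 0.483 × 4.29 = 2.0721 mol/s
Reaction term: ξ·ΔH°_rxn = 2.0721 × 68.8 = 142.56 kJ/s
Sensible, feed 27.4→25 °C: -1.9459 kJ/s
Outlet flows (mol/s): A 2.2179, B 4.1441
Sensible, products 25→83.1 °C: 43.978 kJ/s
Q = ΔH = 184.59 kJ/s = 184.59 kW
Heat supplied = 11075 kJ/min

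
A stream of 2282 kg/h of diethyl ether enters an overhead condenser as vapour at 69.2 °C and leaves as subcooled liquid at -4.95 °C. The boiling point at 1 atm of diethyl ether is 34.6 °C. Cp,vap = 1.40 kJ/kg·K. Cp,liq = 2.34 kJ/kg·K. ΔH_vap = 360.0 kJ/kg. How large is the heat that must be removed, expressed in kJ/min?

Q_c = 19100 kJ/min

vapour 69.2→34.6 °C: -48.44 kJ/kg
condensation at 34.6 °C: -360 kJ/kg
liquid 34.6→-4.95 °C: -92.547 kJ/kg
Δh = -48.44 + -360 + -92.547 = -500.99 kJ/kg
Q = ṁ·Δh = 2282 kg/h × -500.99 kJ/kg = -1.1433e+06 kJ/h
|Q| = 317.57 kW = 19054 kJ/min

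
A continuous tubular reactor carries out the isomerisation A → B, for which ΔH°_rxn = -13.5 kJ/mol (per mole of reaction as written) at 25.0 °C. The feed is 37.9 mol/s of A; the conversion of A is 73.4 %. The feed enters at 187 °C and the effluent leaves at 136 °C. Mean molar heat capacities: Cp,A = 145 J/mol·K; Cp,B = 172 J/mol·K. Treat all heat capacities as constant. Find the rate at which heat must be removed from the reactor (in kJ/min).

Q_out = 34300 kJ/min

Extent of reaction ξ = 0.734 × 37.9 = 27.819 mol/s
Reaction term: ξ·ΔH°_rxn = 27.819 × -13.5 = -375.55 kJ/s
Sensible, feed 187→25 °C: -890.27 kJ/s
Outlet flows (mol/s): A 10.081, B 27.819
Sensible, products 25→136 °C: 693.37 kJ/s
Q = ΔH = -572.45 kJ/s = -572.45 kW
Heat removed = 34347 kJ/min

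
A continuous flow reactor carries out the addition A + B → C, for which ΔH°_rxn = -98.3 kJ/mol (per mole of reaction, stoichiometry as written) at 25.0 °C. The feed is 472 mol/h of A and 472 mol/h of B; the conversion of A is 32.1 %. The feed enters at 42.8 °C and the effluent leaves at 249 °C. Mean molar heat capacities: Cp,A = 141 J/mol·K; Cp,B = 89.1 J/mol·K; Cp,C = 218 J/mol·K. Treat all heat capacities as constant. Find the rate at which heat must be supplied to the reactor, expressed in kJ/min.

Q_in = 118 kJ/min

Extent of reaction ξ = 0.321 × 472 = 151.51 mol/h
Reaction term: ξ·ΔH°_rxn = 151.51 × -98.3 = -14894 kJ/h
Sensible, feed 42.8→25 °C: -1933.2 kJ/h
Outlet flows (mol/h): A 320.49, B 320.49, C 151.51
Sensible, products 25→249 °C: 23917 kJ/h
Q = ΔH = 7090.5 kJ/h = 1.9696 kW
Heat supplied = 118.18 kJ/min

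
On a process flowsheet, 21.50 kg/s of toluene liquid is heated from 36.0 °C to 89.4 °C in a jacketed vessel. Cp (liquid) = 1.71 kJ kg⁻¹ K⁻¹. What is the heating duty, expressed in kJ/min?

Q = 118000 kJ/min

Q = ṁ·Cp·ΔT = 21.50 × 1.71 × (89.4 − 36.0) = 1963.3 kJ/s
Heating duty = 117800 kJ/min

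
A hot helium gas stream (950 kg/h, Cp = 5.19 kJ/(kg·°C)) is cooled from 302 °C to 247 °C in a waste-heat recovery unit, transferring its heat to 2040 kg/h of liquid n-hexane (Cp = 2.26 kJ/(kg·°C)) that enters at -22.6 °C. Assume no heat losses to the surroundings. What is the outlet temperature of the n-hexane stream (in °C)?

Heat released by hot stream: Q = 950 × 5.19 × (302 − 247) = 271180 kJ/h
Energy balance on cold side (adiabatic exchanger): Q = ṁ_c·Cp_c·(T_c,out − T_c,in)
T_c,out = -22.6 + 271180/(2040 × 2.26) = 36.219 °C

T_c,out = 36.2 °C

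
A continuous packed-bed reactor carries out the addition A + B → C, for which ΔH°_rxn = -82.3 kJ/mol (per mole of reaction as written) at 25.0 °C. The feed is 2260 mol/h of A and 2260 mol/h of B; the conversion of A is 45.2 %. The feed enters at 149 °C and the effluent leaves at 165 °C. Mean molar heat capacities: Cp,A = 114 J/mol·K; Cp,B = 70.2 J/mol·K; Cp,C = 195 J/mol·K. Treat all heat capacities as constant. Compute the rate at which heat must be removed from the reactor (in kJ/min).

Q_out = 1260 kJ/min

Extent of reaction ξ = 0.452 × 2260 = 1021.5 mol/h
Reaction term: ξ·ΔH°_rxn = 1021.5 × -82.3 = -84071 kJ/h
Sensible, feed 149→25 °C: -51620 kJ/h
Outlet flows (mol/h): A 1238.5, B 1238.5, C 1021.5
Sensible, products 25→165 °C: 59825 kJ/h
Q = ΔH = -75866 kJ/h = -21.074 kW
Heat removed = 1264.4 kJ/min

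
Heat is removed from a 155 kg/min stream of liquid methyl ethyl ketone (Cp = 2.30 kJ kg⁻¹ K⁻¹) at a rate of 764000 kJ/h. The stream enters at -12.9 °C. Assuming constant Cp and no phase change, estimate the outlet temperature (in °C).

Q = 764000 kJ/h = 12733 kJ/min
ΔT = Q/(ṁ·Cp) = 12733/(155×2.30) = 35.718 K
T_out = -12.9 − 35.718 = -48.618 °C

T_out = -48.6 °C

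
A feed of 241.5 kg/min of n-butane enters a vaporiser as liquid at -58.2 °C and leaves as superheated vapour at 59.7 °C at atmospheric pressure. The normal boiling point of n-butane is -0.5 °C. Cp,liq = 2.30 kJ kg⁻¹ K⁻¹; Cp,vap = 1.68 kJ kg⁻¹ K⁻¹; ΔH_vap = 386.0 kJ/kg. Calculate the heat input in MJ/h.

Q = 8980 MJ/h

liquid -58.2→-0.5 °C: 132.71 kJ/kg
vaporisation at -0.5 °C: 386 kJ/kg
vapour -0.5→59.7 °C: 101.14 kJ/kg
Δh = 132.71 + 386 + 101.14 = 619.85 kJ/kg
Q = ṁ·Δh = 241.5 kg/min × 619.85 kJ/kg = 149690 kJ/min
|Q| = 2494.9 kW = 8981.6 MJ/h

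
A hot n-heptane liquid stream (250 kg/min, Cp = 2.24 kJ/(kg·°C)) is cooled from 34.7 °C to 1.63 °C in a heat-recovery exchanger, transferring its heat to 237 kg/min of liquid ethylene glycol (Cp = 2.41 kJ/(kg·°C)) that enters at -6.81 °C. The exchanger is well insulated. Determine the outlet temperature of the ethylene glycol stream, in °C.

Heat released by hot stream: Q = 250 × 2.24 × (34.7 − 1.63) = 18519 kJ/min
Energy balance on cold side (adiabatic exchanger): Q = ṁ_c·Cp_c·(T_c,out − T_c,in)
T_c,out = -6.81 + 18519/(237 × 2.41) = 25.613 °C

T_c,out = 25.6 °C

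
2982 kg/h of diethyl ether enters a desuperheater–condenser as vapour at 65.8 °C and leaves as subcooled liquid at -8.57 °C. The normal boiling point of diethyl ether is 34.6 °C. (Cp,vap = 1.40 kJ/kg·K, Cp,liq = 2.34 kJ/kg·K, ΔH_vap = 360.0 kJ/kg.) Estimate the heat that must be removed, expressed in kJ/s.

vapour 65.8→34.6 °C: -43.68 kJ/kg
condensation at 34.6 °C: -360 kJ/kg
liquid 34.6→-8.57 °C: -101.02 kJ/kg
Δh = -43.68 + -360 + -101.02 = -504.7 kJ/kg
Q = ṁ·Δh = 2982 kg/h × -504.7 kJ/kg = -1.505e+06 kJ/h
|Q| = 418.06 kW

Q_c = 418 kJ/s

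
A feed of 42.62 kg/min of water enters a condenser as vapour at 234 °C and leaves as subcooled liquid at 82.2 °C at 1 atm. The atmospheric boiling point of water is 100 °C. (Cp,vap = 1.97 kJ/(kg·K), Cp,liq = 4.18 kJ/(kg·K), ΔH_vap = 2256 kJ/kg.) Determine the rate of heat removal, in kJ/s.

vapour 234→100 °C: -263.98 kJ/kg
condensation at 100 °C: -2256 kJ/kg
liquid 100→82.2 °C: -74.404 kJ/kg
Δh = -263.98 + -2256 + -74.404 = -2594.4 kJ/kg
Q = ṁ·Δh = 42.62 kg/min × -2594.4 kJ/kg = -110570 kJ/min
|Q| = 1842.9 kW

Q_c = 1840 kJ/s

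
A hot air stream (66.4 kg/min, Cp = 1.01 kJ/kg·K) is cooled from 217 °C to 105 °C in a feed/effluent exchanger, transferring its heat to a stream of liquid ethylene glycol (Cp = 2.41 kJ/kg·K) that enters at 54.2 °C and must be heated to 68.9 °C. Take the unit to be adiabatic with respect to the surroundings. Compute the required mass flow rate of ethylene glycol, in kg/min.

Heat released by hot stream: Q = 66.4 × 1.01 × (217 − 105) = 7511.2 kJ/min
Energy balance on cold side (adiabatic exchanger): Q = ṁ_c·Cp_c·(T_c,out − T_c,in)
ṁ_c = 7511.2 / [2.41 × (68.9 − 54.2)] = 212.02 kg/min

ṁ_c = 212 kg/min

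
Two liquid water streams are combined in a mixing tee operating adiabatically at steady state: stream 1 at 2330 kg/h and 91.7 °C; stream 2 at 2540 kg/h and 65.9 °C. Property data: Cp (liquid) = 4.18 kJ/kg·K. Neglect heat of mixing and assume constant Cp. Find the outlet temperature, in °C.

T_out = 78.2 °C

Energy balance with Q = 0: Σ ṁᵢCp,ᵢ(T_out − Tᵢ) = 0
T_out = Σ ṁᵢCp,ᵢTᵢ / Σ ṁᵢCp,ᵢ
      = 1.5928e+06 / 20357 = 78.244 °C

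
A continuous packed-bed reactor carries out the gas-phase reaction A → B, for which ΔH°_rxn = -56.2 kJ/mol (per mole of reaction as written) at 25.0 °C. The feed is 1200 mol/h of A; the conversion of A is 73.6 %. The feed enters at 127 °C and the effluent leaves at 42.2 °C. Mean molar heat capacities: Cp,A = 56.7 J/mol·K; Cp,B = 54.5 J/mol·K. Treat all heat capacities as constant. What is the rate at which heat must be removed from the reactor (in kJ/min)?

Extent of reaction ξ = 0.736 × 1200 = 883.2 mol/h
Reaction term: ξ·ΔH°_rxn = 883.2 × -56.2 = -49636 kJ/h
Sensible, feed 127→25 °C: -6940.1 kJ/h
Outlet flows (mol/h): A 316.8, B 883.2
Sensible, products 25→42.2 °C: 1136.9 kJ/h
Q = ΔH = -55439 kJ/h = -15.4 kW
Heat removed = 923.98 kJ/min

Q_out = 924 kJ/min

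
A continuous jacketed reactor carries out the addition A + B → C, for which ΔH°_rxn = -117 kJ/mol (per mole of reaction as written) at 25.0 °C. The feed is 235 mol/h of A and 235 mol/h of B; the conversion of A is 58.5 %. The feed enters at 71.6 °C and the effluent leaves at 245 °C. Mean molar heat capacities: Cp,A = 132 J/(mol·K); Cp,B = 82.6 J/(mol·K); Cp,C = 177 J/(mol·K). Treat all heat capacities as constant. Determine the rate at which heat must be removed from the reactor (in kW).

Extent of reaction ξ = 0.585 × 235 = 137.47 mol/h
Reaction term: ξ·ΔH°_rxn = 137.47 × -117 = -16085 kJ/h
Sensible, feed 71.6→25 °C: -2350.1 kJ/h
Outlet flows (mol/h): A 97.525, B 97.525, C 137.47
Sensible, products 25→245 °C: 9957.6 kJ/h
Q = ΔH = -8477 kJ/h = -2.3547 kW
Heat removed = 2.3547 kW

Q_out = 2.35 kW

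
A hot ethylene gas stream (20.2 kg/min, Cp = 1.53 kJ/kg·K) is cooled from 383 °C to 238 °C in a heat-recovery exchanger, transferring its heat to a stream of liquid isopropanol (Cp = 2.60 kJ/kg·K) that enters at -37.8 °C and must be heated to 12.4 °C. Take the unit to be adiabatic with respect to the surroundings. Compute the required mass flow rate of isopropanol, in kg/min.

ṁ_c = 34.3 kg/min

Heat released by hot stream: Q = 20.2 × 1.53 × (383 − 238) = 4481.4 kJ/min
Energy balance on cold side (adiabatic exchanger): Q = ṁ_c·Cp_c·(T_c,out − T_c,in)
ṁ_c = 4481.4 / [2.60 × (12.4 − -37.8)] = 34.335 kg/min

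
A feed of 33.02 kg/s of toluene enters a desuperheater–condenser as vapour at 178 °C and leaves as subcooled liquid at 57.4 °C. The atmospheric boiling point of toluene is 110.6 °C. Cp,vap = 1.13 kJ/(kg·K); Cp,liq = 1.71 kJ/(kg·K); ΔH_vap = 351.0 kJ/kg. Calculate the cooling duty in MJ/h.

Q_c = 61600 MJ/h

vapour 178→110.6 °C: -76.162 kJ/kg
condensation at 110.6 °C: -351 kJ/kg
liquid 110.6→57.4 °C: -90.972 kJ/kg
Δh = -76.162 + -351 + -90.972 = -518.13 kJ/kg
Q = ṁ·Δh = 33.02 kg/s × -518.13 kJ/kg = -17109 kJ/s
|Q| = 17109 kW = 61592 MJ/h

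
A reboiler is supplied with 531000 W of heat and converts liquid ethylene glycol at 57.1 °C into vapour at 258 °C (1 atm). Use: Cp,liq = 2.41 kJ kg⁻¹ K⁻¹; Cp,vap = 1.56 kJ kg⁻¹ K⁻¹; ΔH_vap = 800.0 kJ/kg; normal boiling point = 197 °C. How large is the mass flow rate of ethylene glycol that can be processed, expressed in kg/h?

Δh = 2.41×(197−57.1) + 800.0 + 1.56×(258−197) = 1232.3 kJ/kg
Q = 531000 W = 531 kJ/s = 1.9116e+06 kJ/h
ṁ = Q/Δh = 1.9116e+06 / 1232.3 = 1551.2 kg/h

ṁ = 1550 kg/h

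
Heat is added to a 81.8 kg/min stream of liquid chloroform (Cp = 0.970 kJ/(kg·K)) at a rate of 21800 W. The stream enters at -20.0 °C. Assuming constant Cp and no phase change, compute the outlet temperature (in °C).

T_out = -3.52 °C

Q = 21800 W = 1308 kJ/min
ΔT = Q/(ṁ·Cp) = 1308/(81.8×0.970) = 16.485 K
T_out = -20.0 + 16.485 = -3.5152 °C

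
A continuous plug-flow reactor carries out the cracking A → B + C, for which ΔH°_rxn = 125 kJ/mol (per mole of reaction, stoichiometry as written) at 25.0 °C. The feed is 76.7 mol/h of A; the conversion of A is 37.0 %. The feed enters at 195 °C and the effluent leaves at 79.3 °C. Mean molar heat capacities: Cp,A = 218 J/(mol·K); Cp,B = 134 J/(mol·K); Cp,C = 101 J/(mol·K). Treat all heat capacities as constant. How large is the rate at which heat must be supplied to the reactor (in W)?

Extent of reaction ξ = 0.370 × 76.7 = 28.379 mol/h
Reaction term: ξ·ΔH°_rxn = 28.379 × 125 = 3547.4 kJ/h
Sensible, feed 195→25 °C: -2842.5 kJ/h
Outlet flows (mol/h): A 48.321, B 28.379, C 28.379
Sensible, products 25→79.3 °C: 934.13 kJ/h
Q = ΔH = 1639 kJ/h = 0.45528 kW
Heat supplied = 455.28 W

Q_in = 455 W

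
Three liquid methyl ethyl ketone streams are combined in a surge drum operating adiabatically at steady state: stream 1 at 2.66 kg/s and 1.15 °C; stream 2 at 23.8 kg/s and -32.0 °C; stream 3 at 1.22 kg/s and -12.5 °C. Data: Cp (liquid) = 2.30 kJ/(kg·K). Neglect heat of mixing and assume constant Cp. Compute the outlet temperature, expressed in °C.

T_out = -28.0 °C

Energy balance with Q = 0: Σ ṁᵢCp,ᵢ(T_out − Tᵢ) = 0
Σ ṁᵢCp,ᵢTᵢ = 2.66×2.30×1.15 + 23.8×2.30×-32.0 + 1.22×2.30×-12.5 = -1779.7
Σ ṁᵢCp,ᵢ = 2.66×2.30 + 23.8×2.30 + 1.22×2.30 = 63.664
T_out = -1779.7 / 63.664 = -27.955 °C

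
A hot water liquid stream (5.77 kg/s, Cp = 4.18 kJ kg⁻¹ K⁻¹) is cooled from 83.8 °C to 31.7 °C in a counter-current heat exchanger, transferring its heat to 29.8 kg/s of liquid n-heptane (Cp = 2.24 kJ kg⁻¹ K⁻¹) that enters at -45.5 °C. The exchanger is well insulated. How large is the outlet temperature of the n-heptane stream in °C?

T_c,out = -26.7 °C

Heat released by hot stream: Q = 5.77 × 4.18 × (83.8 − 31.7) = 1256.6 kJ/s
Energy balance on cold side (adiabatic exchanger): Q = ṁ_c·Cp_c·(T_c,out − T_c,in)
T_c,out = -45.5 + 1256.6/(29.8 × 2.24) = -26.675 °C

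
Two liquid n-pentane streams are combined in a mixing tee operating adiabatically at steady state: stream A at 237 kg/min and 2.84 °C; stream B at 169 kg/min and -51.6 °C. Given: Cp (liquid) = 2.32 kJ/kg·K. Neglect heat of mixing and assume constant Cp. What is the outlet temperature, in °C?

Adiabatic, steady state ⇒ Σ ṁᵢCp,ᵢ(T_out − Tᵢ) = 0
Σ ṁᵢCp,ᵢTᵢ = 237×2.32×2.84 + 169×2.32×-51.6 = -18670
Σ ṁᵢCp,ᵢ = 237×2.32 + 169×2.32 = 941.92
T_out = -18670 / 941.92 = -19.821 °C

T_out = -19.8 °C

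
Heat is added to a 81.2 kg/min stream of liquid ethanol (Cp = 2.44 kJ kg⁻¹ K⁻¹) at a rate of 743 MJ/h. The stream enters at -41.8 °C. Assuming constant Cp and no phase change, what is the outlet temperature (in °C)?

T_out = 20.7 °C

Q = 743 MJ/h = 12383 kJ/min
ΔT = Q/(ṁ·Cp) = 12383/(81.2×2.44) = 62.502 K
T_out = -41.8 + 62.502 = 20.702 °C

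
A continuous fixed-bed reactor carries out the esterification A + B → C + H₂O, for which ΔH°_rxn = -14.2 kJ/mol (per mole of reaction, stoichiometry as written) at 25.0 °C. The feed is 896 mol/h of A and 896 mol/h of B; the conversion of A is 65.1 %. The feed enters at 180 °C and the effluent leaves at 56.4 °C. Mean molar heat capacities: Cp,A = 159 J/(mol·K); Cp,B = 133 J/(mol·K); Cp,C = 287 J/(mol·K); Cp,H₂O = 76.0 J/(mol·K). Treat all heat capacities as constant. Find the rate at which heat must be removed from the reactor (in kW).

Extent of reaction ξ = 0.651 × 896 = 583.3 mol/h
Reaction term: ξ·ΔH°_rxn = 583.3 × -14.2 = -8282.8 kJ/h
Sensible, feed 180→25 °C: -40553 kJ/h
Outlet flows (mol/h): A 312.7, B 312.7, C 583.3, H₂O 583.3
Sensible, products 25→56.4 °C: 9515.6 kJ/h
Q = ΔH = -39320 kJ/h = -10.922 kW
Heat removed = 10.922 kW

Q_out = 10.9 kW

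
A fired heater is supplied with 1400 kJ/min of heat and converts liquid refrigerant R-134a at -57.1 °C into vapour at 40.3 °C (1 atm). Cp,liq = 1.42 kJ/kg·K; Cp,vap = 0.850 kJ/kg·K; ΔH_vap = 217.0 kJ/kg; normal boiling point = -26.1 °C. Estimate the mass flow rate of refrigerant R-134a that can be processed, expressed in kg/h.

ṁ = 265 kg/h

Δh = 1.42×(-26.1−-57.1) + 217.0 + 0.850×(40.3−-26.1) = 317.46 kJ/kg
Q = 1400 kJ/min = 23.333 kJ/s = 84000 kJ/h
ṁ = Q/Δh = 84000 / 317.46 = 264.6 kg/h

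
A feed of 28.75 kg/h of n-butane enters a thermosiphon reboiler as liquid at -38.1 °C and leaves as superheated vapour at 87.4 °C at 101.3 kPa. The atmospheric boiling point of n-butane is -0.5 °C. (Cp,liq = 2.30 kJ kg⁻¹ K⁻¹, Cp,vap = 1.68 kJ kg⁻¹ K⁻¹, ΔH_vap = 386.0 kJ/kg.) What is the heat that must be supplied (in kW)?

liquid -38.1→-0.5 °C: 86.48 kJ/kg
vaporisation at -0.5 °C: 386 kJ/kg
vapour -0.5→87.4 °C: 147.67 kJ/kg
Δh = 86.48 + 386 + 147.67 = 620.15 kJ/kg
Q = ṁ·Δh = 28.75 kg/h × 620.15 kJ/kg = 17829 kJ/h
|Q| = 4.9526 kW

Q = 4.95 kW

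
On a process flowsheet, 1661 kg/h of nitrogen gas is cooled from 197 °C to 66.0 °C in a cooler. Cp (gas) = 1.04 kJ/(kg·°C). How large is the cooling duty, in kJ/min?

Q_c = 3770 kJ/min

Q = ṁ·Cp·ΔT = 1661 × 1.04 × (66.0 − 197) = -226290 kJ/h
Converting: 226290 / 3600 s = 62.86 kW
Cooling duty = 3771.6 kJ/min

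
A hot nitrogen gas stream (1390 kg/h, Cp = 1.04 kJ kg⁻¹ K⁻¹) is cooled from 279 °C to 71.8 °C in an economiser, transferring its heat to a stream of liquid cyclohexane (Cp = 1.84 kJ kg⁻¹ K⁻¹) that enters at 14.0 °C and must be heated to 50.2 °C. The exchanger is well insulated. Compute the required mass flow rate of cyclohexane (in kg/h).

Heat released by hot stream: Q = 1390 × 1.04 × (279 − 71.8) = 299530 kJ/h
Energy balance on cold side (adiabatic exchanger): Q = ṁ_c·Cp_c·(T_c,out − T_c,in)
ṁ_c = 299530 / [1.84 × (50.2 − 14.0)] = 4496.9 kg/h

ṁ_c = 4500 kg/h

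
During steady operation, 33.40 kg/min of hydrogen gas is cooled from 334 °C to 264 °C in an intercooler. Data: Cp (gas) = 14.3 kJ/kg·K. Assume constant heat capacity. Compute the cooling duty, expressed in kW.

Q_c = 557 kW

Q = ṁ·Cp·ΔT = 33.40 × 14.3 × (264 − 334) = -33433 kJ/min
Converting: 33433 / 60 s = 557.22 kW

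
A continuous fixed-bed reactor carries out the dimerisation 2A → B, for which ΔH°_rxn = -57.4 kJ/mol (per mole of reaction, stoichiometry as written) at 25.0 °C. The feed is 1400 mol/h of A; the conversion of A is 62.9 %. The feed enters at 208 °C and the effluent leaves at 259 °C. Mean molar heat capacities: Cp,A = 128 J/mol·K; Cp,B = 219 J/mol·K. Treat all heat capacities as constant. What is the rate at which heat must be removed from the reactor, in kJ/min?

Extent of reaction ξ = 0.629 × 1400 / 2 = 440.3 mol/h
Reaction term: ξ·ΔH°_rxn = 440.3 × -57.4 = -25273 kJ/h
Sensible, feed 208→25 °C: -32794 kJ/h
Outlet flows (mol/h): A 519.4, B 440.3
Sensible, products 25→259 °C: 38121 kJ/h
Q = ΔH = -19946 kJ/h = -5.5406 kW
Heat removed = 332.44 kJ/min

Q_out = 332 kJ/min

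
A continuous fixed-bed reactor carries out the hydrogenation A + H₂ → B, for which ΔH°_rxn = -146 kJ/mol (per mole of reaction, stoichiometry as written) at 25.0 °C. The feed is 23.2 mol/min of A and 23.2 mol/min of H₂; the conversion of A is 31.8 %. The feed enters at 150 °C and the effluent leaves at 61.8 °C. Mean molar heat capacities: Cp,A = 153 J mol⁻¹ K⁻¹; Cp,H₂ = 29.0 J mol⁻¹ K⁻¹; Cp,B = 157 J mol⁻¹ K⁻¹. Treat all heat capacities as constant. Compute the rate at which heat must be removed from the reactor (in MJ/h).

Extent of reaction ξ = 0.318 × 23.2 = 7.3776 mol/min
Reaction term: ξ·ΔH°_rxn = 7.3776 × -146 = -1077.1 kJ/min
Sensible, feed 150→25 °C: -527.8 kJ/min
Outlet flows (mol/min): A 15.822, H₂ 15.822, B 7.3776
Sensible, products 25→61.8 °C: 148.6 kJ/min
Q = ΔH = -1456.3 kJ/min = -24.272 kW
Heat removed = 87.38 MJ/h

Q_out = 87.4 MJ/h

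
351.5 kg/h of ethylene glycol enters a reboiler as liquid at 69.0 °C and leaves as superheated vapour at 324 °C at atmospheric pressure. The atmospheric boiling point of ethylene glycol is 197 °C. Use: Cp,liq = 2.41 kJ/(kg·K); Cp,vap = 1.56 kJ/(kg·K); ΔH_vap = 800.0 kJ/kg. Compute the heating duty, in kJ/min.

liquid 69.0→197 °C: 308.48 kJ/kg
vaporisation at 197 °C: 800 kJ/kg
vapour 197→324 °C: 198.12 kJ/kg
Δh = 308.48 + 800 + 198.12 = 1306.6 kJ/kg
Q = ṁ·Δh = 351.5 kg/h × 1306.6 kJ/kg = 459270 kJ/h
|Q| = 127.57 kW = 7654.5 kJ/min

Q = 7650 kJ/min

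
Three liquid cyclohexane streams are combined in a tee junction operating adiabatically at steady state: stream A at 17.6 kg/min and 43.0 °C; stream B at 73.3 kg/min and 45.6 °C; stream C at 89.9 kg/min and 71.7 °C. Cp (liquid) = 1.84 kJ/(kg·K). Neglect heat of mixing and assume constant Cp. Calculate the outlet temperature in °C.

T_out = 58.3 °C

No heat crosses the boundary, so H_out = H_in.
T_out = Σ ṁᵢCp,ᵢTᵢ / Σ ṁᵢCp,ᵢ
      = 19403 / 332.67 = 58.325 °C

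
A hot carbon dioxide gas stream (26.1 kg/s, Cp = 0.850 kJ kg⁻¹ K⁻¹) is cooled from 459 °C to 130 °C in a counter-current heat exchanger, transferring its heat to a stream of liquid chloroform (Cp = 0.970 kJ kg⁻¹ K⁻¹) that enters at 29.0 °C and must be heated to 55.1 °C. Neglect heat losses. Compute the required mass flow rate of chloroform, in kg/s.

ṁ_c = 288 kg/s

Heat released by hot stream: Q = 26.1 × 0.850 × (459 − 130) = 7298.9 kJ/s
Energy balance on cold side (adiabatic exchanger): Q = ṁ_c·Cp_c·(T_c,out − T_c,in)
ṁ_c = 7298.9 / [0.970 × (55.1 − 29.0)] = 288.3 kg/s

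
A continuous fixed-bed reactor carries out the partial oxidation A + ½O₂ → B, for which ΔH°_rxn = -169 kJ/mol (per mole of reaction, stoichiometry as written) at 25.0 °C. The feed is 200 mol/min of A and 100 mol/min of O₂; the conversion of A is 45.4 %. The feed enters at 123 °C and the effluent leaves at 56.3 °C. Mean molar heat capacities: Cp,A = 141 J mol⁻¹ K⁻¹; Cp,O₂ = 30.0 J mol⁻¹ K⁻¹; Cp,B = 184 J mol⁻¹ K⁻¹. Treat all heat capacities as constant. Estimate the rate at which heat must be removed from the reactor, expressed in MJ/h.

Q_out = 1040 MJ/h

Extent of reaction ξ = 0.454 × 200 = 90.8 mol/min
Reaction term: ξ·ΔH°_rxn = 90.8 × -169 = -15345 kJ/min
Sensible, feed 123→25 °C: -3057.6 kJ/min
Outlet flows (mol/min): A 109.2, O₂ 54.6, B 90.8
Sensible, products 25→56.3 °C: 1056.1 kJ/min
Q = ΔH = -17347 kJ/min = -289.11 kW
Heat removed = 1040.8 MJ/h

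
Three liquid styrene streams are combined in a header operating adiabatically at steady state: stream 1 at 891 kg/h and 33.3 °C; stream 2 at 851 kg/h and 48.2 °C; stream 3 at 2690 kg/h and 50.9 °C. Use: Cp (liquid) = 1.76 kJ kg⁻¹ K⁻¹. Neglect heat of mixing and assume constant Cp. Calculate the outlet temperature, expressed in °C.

T_out = 46.8 °C

Adiabatic, steady state ⇒ Σ ṁᵢCp,ᵢ(T_out − Tᵢ) = 0
T_out = Σ ṁᵢCp,ᵢTᵢ / Σ ṁᵢCp,ᵢ
      = 365390 / 7800.3 = 46.843 °C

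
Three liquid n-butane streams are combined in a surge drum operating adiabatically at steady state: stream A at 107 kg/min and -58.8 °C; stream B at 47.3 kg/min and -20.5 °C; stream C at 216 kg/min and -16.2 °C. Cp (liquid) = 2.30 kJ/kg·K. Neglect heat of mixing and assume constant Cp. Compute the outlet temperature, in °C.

T_out = -29.1 °C

Energy balance with Q = 0: Σ ṁᵢCp,ᵢ(T_out − Tᵢ) = 0
Σ ṁᵢCp,ᵢTᵢ = 107×2.30×-58.8 + 47.3×2.30×-20.5 + 216×2.30×-16.2 = -24749
Σ ṁᵢCp,ᵢ = 107×2.30 + 47.3×2.30 + 216×2.30 = 851.69
T_out = -24749 / 851.69 = -29.059 °C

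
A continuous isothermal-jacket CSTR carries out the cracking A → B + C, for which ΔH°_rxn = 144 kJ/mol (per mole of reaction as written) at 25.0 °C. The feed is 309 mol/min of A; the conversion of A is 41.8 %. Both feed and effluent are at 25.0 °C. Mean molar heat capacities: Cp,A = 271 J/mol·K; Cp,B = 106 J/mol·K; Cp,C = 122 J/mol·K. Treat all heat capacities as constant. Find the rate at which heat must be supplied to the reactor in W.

Extent of reaction ξ = 0.418 × 309 = 129.16 mol/min
Reaction term: ξ·ΔH°_rxn = 129.16 × 144 = 18599 kJ/min
Q = ΔH = 18599 kJ/min = 309.99 kW
Heat supplied = 309990 W

Q_in = 310000 W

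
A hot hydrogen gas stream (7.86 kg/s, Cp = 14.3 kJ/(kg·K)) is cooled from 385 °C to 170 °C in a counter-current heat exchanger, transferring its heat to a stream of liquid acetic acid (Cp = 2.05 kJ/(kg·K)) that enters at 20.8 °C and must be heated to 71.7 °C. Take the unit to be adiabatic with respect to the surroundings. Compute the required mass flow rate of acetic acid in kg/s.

ṁ_c = 232 kg/s

Heat released by hot stream: Q = 7.86 × 14.3 × (385 − 170) = 24166 kJ/s
Energy balance on cold side (adiabatic exchanger): Q = ṁ_c·Cp_c·(T_c,out − T_c,in)
ṁ_c = 24166 / [2.05 × (71.7 − 20.8)] = 231.59 kg/s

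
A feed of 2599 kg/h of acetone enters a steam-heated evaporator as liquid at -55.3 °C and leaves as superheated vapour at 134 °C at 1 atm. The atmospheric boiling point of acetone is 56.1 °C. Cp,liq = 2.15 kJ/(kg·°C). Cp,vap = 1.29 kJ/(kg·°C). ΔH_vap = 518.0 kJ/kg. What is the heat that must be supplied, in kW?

Q = 619 kW

liquid -55.3→56.1 °C: 239.51 kJ/kg
vaporisation at 56.1 °C: 518 kJ/kg
vapour 56.1→134 °C: 100.49 kJ/kg
Δh = 239.51 + 518 + 100.49 = 858 kJ/kg
Q = ṁ·Δh = 2599 kg/h × 858 kJ/kg = 2.2299e+06 kJ/h
|Q| = 619.43 kW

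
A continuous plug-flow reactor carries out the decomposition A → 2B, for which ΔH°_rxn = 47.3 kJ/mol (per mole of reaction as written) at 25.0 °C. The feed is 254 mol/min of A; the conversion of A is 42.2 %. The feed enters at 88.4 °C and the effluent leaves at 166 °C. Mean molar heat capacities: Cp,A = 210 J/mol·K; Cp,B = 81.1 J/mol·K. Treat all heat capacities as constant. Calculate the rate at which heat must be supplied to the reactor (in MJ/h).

Extent of reaction ξ = 0.422 × 254 = 107.19 mol/min
Reaction term: ξ·ΔH°_rxn = 107.19 × 47.3 = 5070 kJ/min
Sensible, feed 88.4→25 °C: -3381.8 kJ/min
Outlet flows (mol/min): A 146.81, B 214.38
Sensible, products 25→166 °C: 6798.5 kJ/min
Q = ΔH = 8486.8 kJ/min = 141.45 kW
Heat supplied = 509.21 MJ/h

Q_in = 509 MJ/h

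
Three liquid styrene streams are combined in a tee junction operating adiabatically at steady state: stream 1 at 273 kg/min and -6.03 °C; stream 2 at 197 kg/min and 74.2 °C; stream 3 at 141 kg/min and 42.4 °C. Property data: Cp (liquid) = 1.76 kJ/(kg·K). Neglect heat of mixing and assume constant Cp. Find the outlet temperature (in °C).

Adiabatic, steady state ⇒ Σ ṁᵢCp,ᵢ(T_out − Tᵢ) = 0
T_out = Σ ṁᵢCp,ᵢTᵢ / Σ ṁᵢCp,ᵢ
      = 33351 / 1075.4 = 31.014 °C

T_out = 31.0 °C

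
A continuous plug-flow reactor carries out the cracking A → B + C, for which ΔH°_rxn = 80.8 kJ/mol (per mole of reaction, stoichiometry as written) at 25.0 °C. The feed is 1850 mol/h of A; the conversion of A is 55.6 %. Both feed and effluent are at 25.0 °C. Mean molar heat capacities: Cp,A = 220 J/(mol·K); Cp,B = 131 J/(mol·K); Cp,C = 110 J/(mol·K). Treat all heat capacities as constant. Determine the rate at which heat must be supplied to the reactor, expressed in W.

Q_in = 23100 W

Extent of reaction ξ = 0.556 × 1850 = 1028.6 mol/h
Reaction term: ξ·ΔH°_rxn = 1028.6 × 80.8 = 83111 kJ/h
Q = ΔH = 83111 kJ/h = 23.086 kW
Heat supplied = 23086 W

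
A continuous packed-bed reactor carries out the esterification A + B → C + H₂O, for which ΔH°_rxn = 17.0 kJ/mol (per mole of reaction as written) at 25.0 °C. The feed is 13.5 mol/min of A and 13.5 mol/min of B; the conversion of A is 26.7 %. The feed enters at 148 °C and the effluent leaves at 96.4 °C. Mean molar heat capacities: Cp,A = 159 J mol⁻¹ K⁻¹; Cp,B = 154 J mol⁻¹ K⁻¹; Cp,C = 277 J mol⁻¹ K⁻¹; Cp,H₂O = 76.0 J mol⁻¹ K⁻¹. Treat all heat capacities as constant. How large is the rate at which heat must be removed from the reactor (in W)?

Extent of reaction ξ = 0.267 × 13.5 = 3.6045 mol/min
Reaction term: ξ·ΔH°_rxn = 3.6045 × 17.0 = 61.277 kJ/min
Sensible, feed 148→25 °C: -519.74 kJ/min
Outlet flows (mol/min): A 9.8955, B 9.8955, C 3.6045, H₂O 3.6045
Sensible, products 25→96.4 °C: 312 kJ/min
Q = ΔH = -146.46 kJ/min = -2.4411 kW
Heat removed = 2441.1 W

Q_out = 2440 W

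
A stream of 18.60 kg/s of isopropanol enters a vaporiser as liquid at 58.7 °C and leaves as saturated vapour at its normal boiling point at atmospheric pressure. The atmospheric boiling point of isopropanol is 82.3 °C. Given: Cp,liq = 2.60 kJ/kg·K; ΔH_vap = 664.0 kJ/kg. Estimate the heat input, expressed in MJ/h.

Q = 48600 MJ/h

liquid 58.7→82.3 °C: 61.36 kJ/kg
vaporisation at 82.3 °C: 664 kJ/kg
Δh = 61.36 + 664 = 725.36 kJ/kg
Q = ṁ·Δh = 18.60 kg/s × 725.36 kJ/kg = 13492 kJ/s
|Q| = 13492 kW = 48570 MJ/h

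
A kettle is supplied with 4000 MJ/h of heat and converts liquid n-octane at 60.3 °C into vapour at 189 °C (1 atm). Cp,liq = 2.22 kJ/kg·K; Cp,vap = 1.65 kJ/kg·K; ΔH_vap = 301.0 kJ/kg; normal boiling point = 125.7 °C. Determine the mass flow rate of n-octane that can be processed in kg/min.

ṁ = 121 kg/min

Δh = 2.22×(125.7−60.3) + 301.0 + 1.65×(189−125.7) = 550.63 kJ/kg
Q = 4000 MJ/h = 1111.1 kJ/s = 66667 kJ/min
ṁ = Q/Δh = 66667 / 550.63 = 121.07 kg/min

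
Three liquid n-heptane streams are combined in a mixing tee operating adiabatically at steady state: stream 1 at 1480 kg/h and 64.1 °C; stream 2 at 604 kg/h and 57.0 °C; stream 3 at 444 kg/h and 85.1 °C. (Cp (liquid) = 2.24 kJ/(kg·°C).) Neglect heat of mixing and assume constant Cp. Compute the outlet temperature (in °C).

T_out = 66.1 °C

No heat crosses the boundary, so H_out = H_in.
T_out = Σ ṁᵢCp,ᵢTᵢ / Σ ṁᵢCp,ᵢ
      = 374260 / 5662.7 = 66.092 °C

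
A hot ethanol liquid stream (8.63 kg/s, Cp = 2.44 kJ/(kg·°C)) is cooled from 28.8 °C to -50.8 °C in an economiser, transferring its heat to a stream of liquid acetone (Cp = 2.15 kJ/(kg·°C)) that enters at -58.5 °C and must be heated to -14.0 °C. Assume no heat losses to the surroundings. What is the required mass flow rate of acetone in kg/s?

Heat released by hot stream: Q = 8.63 × 2.44 × (28.8 − -50.8) = 1676.2 kJ/s
Energy balance on cold side (adiabatic exchanger): Q = ṁ_c·Cp_c·(T_c,out − T_c,in)
ṁ_c = 1676.2 / [2.15 × (-14.0 − -58.5)] = 17.519 kg/s

ṁ_c = 17.5 kg/s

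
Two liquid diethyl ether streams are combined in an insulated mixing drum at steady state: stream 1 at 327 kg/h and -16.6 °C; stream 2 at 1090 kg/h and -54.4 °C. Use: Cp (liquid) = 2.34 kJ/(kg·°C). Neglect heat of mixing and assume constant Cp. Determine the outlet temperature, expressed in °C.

Energy balance with Q = 0: Σ ṁᵢCp,ᵢ(T_out − Tᵢ) = 0
T_out = Σ ṁᵢCp,ᵢTᵢ / Σ ṁᵢCp,ᵢ
      = -151450 / 3315.8 = -45.677 °C

T_out = -45.7 °C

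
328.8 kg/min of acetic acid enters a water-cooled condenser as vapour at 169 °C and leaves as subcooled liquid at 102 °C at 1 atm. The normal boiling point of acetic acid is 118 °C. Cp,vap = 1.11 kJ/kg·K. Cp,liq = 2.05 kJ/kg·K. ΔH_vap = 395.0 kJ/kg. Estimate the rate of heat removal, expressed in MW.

vapour 169→118 °C: -56.61 kJ/kg
condensation at 118 °C: -395 kJ/kg
liquid 118→102 °C: -32.8 kJ/kg
Δh = -56.61 + -395 + -32.8 = -484.41 kJ/kg
Q = ṁ·Δh = 328.8 kg/min × -484.41 kJ/kg = -159270 kJ/min
|Q| = 2654.6 kW = 2.6546 MW

Q_c = 2.65 MW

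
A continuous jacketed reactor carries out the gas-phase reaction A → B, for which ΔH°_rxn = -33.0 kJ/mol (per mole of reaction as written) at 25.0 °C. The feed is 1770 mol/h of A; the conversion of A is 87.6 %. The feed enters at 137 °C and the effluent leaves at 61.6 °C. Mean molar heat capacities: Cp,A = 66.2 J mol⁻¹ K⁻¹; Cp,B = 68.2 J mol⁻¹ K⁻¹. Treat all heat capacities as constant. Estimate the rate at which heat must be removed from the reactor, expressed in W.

Extent of reaction ξ = 0.876 × 1770 = 1550.5 mol/h
Reaction term: ξ·ΔH°_rxn = 1550.5 × -33.0 = -51167 kJ/h
Sensible, feed 137→25 °C: -13123 kJ/h
Outlet flows (mol/h): A 219.48, B 1550.5
Sensible, products 25→61.6 °C: 4402.1 kJ/h
Q = ΔH = -59889 kJ/h = -16.636 kW
Heat removed = 16636 W

Q_out = 16600 W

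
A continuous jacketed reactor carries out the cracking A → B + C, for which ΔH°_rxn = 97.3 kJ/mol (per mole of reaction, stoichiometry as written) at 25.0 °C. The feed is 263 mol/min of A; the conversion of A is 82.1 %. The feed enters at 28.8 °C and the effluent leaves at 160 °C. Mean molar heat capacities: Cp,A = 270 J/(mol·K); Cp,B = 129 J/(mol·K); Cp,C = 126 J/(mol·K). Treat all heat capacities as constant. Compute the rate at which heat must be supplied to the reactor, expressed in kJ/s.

Q_in = 498 kJ/s

Extent of reaction ξ = 0.821 × 263 = 215.92 mol/min
Reaction term: ξ·ΔH°_rxn = 215.92 × 97.3 = 21009 kJ/min
Sensible, feed 28.8→25 °C: -269.84 kJ/min
Outlet flows (mol/min): A 47.077, B 215.92, C 215.92
Sensible, products 25→160 °C: 9149.1 kJ/min
Q = ΔH = 29889 kJ/min = 498.14 kW
Heat supplied = 498.14 kJ/s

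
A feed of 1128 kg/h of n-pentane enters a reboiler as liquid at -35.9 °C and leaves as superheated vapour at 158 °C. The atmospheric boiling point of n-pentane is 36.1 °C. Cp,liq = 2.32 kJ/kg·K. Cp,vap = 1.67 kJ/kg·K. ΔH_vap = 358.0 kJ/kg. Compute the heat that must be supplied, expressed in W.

Q = 228000 W

liquid -35.9→36.1 °C: 167.04 kJ/kg
vaporisation at 36.1 °C: 358 kJ/kg
vapour 36.1→158 °C: 203.57 kJ/kg
Δh = 167.04 + 358 + 203.57 = 728.61 kJ/kg
Q = ṁ·Δh = 1128 kg/h × 728.61 kJ/kg = 821880 kJ/h
|Q| = 228.3 kW = 228300 W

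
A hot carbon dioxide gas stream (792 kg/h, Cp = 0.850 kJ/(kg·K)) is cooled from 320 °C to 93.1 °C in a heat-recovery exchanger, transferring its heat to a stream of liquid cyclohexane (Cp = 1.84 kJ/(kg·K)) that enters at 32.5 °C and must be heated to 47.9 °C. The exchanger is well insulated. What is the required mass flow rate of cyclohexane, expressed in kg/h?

ṁ_c = 5390 kg/h

Heat released by hot stream: Q = 792 × 0.850 × (320 − 93.1) = 152750 kJ/h
Energy balance on cold side (adiabatic exchanger): Q = ṁ_c·Cp_c·(T_c,out − T_c,in)
ṁ_c = 152750 / [1.84 × (47.9 − 32.5)] = 5390.6 kg/h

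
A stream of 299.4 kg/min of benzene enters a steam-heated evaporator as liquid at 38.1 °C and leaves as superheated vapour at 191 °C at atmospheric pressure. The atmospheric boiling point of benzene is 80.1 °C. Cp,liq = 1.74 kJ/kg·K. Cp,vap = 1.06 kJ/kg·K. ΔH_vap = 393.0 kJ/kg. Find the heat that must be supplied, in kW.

liquid 38.1→80.1 °C: 73.08 kJ/kg
vaporisation at 80.1 °C: 393 kJ/kg
vapour 80.1→191 °C: 117.55 kJ/kg
Δh = 73.08 + 393 + 117.55 = 583.63 kJ/kg
Q = ṁ·Δh = 299.4 kg/min × 583.63 kJ/kg = 174740 kJ/min
|Q| = 2912.3 kW

Q = 2910 kW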